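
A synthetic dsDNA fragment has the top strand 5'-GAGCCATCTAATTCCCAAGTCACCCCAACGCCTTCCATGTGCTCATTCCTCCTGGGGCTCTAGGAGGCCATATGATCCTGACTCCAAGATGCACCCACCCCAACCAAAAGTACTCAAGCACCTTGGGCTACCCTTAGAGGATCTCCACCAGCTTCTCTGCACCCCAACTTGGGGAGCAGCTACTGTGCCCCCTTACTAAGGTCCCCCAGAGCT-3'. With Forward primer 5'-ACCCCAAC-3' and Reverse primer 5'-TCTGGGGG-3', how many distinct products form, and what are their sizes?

Three products: 189 bp, 114 bp, 50 bp

The forward primer ACCCCAAC matches the top strand at positions 22–29, 97–104, 161–168.
The reverse primer's reverse complement is CCCCCAGA, matching at positions 203–210.
Each forward site pairs with the reverse site to give a product ending at position 210: sizes 189, 114, 50 bp.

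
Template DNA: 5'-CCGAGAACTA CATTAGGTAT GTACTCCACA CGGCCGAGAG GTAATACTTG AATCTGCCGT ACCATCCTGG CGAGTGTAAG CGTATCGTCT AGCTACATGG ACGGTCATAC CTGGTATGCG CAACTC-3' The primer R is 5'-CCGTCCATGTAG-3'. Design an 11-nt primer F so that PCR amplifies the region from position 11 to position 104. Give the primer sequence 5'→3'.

5'-CATTAGGTATG-3'

The reverse primer's reverse complement CTACATGGACGG matches the template at positions 93–104; the product starts at position 11.
The forward primer is identical to the top strand over positions 11–21: CATTAGGTATG.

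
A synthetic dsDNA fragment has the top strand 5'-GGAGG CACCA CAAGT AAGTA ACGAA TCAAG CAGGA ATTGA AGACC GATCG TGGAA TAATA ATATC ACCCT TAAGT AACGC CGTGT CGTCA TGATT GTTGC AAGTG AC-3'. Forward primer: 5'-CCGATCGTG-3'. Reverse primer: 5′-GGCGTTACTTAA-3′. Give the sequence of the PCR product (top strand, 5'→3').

5'-CCGATCGTGGAATAATAATATCACCCTTAAGTAACGCC-3'

The forward primer matches the template at positions 44–52.
Taking the reverse complement of GGCGTTACTTAA gives TTAAGTAACGCC, found at positions 70–81 on the template; the primer anneals here to the top strand with its 3' end pointing upstream.
The product is the template from position 44 through 81 (38 bp).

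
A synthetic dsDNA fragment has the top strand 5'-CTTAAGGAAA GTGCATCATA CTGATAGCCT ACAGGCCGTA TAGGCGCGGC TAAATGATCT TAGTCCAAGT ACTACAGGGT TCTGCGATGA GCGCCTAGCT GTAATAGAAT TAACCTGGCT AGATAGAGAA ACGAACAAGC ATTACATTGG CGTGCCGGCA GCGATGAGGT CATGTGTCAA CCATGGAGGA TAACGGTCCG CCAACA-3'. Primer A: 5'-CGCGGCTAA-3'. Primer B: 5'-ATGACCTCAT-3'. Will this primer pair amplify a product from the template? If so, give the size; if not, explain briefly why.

Yes — a 129 bp product.

Primer A (CGCGGCTAA) matches the top strand at positions 45–53; it acts as a forward primer.
Primer B's reverse complement is ATGAGGTCAT, matching the top strand at positions 164–173; it acts as a reverse primer.
The 3' ends face each other across positions 45–173, giving a 129 bp product.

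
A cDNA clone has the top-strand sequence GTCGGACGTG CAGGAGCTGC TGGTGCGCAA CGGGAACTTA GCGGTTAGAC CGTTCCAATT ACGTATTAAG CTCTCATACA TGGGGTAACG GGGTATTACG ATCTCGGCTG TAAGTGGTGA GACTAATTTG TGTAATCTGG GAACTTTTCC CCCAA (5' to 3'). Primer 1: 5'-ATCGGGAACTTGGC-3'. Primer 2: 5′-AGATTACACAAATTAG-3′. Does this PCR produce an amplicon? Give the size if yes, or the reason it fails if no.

No product — primer 1 has no binding site in the template.

Primer 1 (ATCGGGAACTTGGC) does not match the top strand, and its reverse complement GCCAAGTTCCCGAT does not match either.
With no annealing site for primer 1, no amplification occurs.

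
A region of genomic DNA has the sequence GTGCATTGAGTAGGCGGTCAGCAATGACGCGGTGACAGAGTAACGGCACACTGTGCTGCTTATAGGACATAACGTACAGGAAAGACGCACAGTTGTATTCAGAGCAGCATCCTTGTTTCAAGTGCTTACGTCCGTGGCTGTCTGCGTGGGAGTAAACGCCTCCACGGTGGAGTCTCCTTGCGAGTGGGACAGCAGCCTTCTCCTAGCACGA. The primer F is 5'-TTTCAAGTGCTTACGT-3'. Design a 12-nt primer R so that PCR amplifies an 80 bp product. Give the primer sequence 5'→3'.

The forward primer binds at positions 116–131, so an 80 bp product ends at position 116 + 80 − 1 = 195.
The reverse primer anneals to the top strand over positions 184–195, i.e. to GTGGGACAGCAG.
Its sequence written 5'→3' is the reverse complement: CTGCTGTCCCAC.

5'-CTGCTGTCCCAC-3'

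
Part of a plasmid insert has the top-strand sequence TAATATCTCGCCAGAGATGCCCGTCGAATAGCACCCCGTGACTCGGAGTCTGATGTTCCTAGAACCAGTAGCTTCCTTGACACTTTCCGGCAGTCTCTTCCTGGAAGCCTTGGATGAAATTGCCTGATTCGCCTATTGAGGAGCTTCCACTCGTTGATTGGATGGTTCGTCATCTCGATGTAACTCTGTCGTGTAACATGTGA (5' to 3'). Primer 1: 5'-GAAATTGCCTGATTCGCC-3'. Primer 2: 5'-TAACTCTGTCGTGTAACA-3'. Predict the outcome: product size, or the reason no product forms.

No product — both primers anneal to the same strand and extend in the same direction.

Primer 1 (GAAATTGCCTGATTCGCC) matches the top strand at positions 116–133 (3' end points downstream).
Primer 2 (TAACTCTGTCGTGTAACA) also matches the top strand directly, at positions 181–198 — its reverse complement TGTTACACGACAGAGTTA is not present.
Both primers anneal to the bottom strand with 3' ends pointing the same way, so neither can prime synthesis back toward the other.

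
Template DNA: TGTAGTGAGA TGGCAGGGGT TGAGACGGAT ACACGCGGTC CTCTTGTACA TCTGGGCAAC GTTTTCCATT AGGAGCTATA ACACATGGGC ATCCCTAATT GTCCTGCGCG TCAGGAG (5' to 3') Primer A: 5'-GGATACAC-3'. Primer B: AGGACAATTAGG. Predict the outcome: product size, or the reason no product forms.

Yes — a 79 bp product.

Primer A (GGATACAC) matches the top strand at positions 27–34; it acts as a forward primer.
Primer B's reverse complement is CCTAATTGTCCT, matching the top strand at positions 94–105; it acts as a reverse primer.
The 3' ends face each other across positions 27–105, giving a 79 bp product.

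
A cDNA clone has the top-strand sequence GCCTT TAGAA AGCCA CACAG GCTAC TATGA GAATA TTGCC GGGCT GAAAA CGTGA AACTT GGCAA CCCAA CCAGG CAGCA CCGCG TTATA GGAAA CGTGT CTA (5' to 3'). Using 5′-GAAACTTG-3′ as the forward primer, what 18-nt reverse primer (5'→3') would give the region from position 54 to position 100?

5'-ACACGTTTCCTATAACGC-3'

The product's 3' end on the top strand is position 100.
The reverse primer anneals to the top strand over positions 83–100, i.e. to GCGTTATAGGAAACGTGT.
Its sequence written 5'→3' is the reverse complement: ACACGTTTCCTATAACGC.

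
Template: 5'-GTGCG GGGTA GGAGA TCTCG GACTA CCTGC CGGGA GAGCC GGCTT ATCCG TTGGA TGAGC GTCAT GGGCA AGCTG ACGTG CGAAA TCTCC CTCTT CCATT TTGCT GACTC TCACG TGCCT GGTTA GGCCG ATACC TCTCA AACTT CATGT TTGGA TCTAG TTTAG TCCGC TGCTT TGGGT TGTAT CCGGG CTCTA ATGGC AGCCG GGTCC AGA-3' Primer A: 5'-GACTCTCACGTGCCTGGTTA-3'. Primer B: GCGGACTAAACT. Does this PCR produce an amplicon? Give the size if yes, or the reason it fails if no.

Primer A (GACTCTCACGTGCCTGGTTA) matches the top strand at positions 106–125; it acts as a forward primer.
Primer B's reverse complement is AGTTTAGTCCGC, matching the top strand at positions 159–170; it acts as a reverse primer.
The 3' ends face each other across positions 106–170, giving a 65 bp product.

Yes — a 65 bp product.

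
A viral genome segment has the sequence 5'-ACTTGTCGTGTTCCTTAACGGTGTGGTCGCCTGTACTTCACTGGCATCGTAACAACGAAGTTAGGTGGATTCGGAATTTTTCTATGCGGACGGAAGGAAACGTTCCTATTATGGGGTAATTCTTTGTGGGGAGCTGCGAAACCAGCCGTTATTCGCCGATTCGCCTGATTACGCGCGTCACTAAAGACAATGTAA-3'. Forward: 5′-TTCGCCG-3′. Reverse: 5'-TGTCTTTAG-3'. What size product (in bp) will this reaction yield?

38 bp

Scanning the template, TTCGCCG occurs at positions 152–158; this primer anneals to the bottom strand there with its 3' end pointing downstream.
The reverse primer's reverse complement is CTAAAGACA, which matches the template at positions 181–189.
Amplicon spans positions 152–189: 38 bp.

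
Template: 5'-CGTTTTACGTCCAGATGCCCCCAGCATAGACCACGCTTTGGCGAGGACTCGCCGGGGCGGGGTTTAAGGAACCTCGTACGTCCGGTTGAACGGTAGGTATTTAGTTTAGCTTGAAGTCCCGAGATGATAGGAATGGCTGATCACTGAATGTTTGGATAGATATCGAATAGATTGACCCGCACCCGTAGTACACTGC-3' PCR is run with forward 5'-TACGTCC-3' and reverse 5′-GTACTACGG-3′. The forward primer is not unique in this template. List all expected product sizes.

186 bp, 115 bp

The forward primer TACGTCC matches the top strand at positions 6–12, 77–83.
The reverse primer's reverse complement is CCGTAGTAC, matching at positions 183–191.
Each forward site pairs with the reverse site to give a product ending at position 191: sizes 186, 115 bp.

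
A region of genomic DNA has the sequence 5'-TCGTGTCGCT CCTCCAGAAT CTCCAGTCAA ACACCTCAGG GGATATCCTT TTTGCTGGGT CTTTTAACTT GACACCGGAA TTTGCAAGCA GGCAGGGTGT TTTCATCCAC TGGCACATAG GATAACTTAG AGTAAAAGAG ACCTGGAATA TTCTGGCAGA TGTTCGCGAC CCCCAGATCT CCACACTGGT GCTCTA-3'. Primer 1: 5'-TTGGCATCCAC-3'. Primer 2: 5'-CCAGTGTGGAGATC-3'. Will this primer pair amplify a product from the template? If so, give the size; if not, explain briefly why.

Primer 1 (TTGGCATCCAC) does not match the top strand, and its reverse complement GTGGATGCCAA does not match either.
With no annealing site for primer 1, no amplification occurs.

No product — primer 1 has no binding site in the template.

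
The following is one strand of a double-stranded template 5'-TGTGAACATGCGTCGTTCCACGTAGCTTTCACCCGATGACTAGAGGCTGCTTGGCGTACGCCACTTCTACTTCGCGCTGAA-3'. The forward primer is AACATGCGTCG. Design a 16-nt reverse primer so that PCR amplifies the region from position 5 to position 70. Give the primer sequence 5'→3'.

5'-GTAGAAGTGGCGTACG-3'

The product's 3' end on the top strand is position 70.
The reverse primer anneals to the top strand over positions 55–70, i.e. to CGTACGCCACTTCTAC.
Its sequence written 5'→3' is the reverse complement: GTAGAAGTGGCGTACG.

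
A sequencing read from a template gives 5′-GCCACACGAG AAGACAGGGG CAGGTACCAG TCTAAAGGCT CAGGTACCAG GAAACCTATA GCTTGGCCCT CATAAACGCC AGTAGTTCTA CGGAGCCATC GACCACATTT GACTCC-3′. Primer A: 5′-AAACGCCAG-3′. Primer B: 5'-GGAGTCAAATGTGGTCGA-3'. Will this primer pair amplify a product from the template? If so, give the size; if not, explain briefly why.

Yes — a 43 bp product.

Primer A (AAACGCCAG) matches the top strand at positions 74–82; it acts as a forward primer.
Primer B's reverse complement is TCGACCACATTTGACTCC, matching the top strand at positions 99–116; it acts as a reverse primer.
The 3' ends face each other across positions 74–116, giving a 43 bp product.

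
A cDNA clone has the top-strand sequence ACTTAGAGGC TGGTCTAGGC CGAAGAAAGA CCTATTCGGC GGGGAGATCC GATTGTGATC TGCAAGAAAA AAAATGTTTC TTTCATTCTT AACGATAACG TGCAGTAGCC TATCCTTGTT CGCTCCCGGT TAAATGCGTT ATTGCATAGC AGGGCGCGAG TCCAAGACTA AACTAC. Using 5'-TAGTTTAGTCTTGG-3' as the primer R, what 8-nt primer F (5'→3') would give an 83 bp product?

5'-CGATAACG-3'

The reverse primer's reverse complement CCAAGACTAAACTA matches the template at positions 162–175, so the product ends at position 175.
An 83 bp product then starts at position 175 − 83 + 1 = 93.
The forward primer is identical to the top strand there: CGATAACG.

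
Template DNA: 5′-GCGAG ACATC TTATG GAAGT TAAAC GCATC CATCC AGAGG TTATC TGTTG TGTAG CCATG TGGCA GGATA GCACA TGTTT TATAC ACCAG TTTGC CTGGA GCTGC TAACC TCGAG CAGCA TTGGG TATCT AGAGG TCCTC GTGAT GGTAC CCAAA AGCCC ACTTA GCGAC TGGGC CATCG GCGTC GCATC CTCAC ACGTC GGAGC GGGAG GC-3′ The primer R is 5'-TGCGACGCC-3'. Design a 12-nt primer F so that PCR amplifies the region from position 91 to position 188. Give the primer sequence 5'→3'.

The reverse primer's reverse complement GGCGTCGCA matches the template at positions 180–188; the product starts at position 91.
The forward primer is identical to the top strand over positions 91–102: TTTGCCTGGAGC.

5'-TTTGCCTGGAGC-3'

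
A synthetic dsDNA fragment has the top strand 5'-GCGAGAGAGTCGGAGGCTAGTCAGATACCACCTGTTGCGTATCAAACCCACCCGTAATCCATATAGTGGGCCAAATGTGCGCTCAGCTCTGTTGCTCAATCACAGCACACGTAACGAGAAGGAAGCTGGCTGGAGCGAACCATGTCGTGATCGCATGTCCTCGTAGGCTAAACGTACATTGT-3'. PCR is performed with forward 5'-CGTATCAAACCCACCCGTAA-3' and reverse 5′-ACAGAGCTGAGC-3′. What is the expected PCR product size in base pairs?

55 bp

Scanning the template, CGTATCAAACCCACCCGTAA occurs at positions 38–57; this primer anneals to the bottom strand there with its 3' end pointing downstream.
Reverse complement of the reverse primer: GCTCAGCTCTGT. This occurs on the top strand at positions 81–92.
Product length = (reverse-primer end) − (forward-primer start) + 1 = 92 − 38 + 1 = 55 bp.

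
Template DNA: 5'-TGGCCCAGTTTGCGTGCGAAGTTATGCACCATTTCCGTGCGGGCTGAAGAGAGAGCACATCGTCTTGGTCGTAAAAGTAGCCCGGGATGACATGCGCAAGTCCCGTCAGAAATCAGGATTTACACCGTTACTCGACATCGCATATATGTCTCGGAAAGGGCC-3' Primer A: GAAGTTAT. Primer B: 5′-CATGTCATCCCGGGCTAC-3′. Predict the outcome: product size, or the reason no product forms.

Yes — a 77 bp product.

Primer A (GAAGTTAT) matches the top strand at positions 18–25; it acts as a forward primer.
Primer B's reverse complement is GTAGCCCGGGATGACATG, matching the top strand at positions 77–94; it acts as a reverse primer.
The 3' ends face each other across positions 18–94, giving a 77 bp product.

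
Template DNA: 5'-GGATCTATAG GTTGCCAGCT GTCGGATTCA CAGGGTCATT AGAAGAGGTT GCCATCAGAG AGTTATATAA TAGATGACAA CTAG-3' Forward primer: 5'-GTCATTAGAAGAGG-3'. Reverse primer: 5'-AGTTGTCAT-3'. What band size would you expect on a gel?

48 bp

The forward primer matches the template at positions 35–48.
The reverse primer's reverse complement is ATGACAACT, which matches the template at positions 74–82.
Amplicon spans positions 35–82: 48 bp.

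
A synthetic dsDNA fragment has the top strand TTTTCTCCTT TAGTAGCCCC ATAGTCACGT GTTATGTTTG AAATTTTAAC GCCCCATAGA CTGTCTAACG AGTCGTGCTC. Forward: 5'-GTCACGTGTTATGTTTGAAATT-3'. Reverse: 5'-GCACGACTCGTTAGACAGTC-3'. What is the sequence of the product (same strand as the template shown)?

5'-GTCACGTGTTATGTTTGAAATTTTAACGCCCCATAGACTGTCTAACGAGTCGTGC-3'

Scanning the template, GTCACGTGTTATGTTTGAAATT occurs at positions 24–45; this primer anneals to the bottom strand there with its 3' end pointing downstream.
Taking the reverse complement of GCACGACTCGTTAGACAGTC gives GACTGTCTAACGAGTCGTGC, found at positions 59–78 on the template; the primer anneals here to the top strand with its 3' end pointing upstream.
The product is the template from position 24 through 78 (55 bp).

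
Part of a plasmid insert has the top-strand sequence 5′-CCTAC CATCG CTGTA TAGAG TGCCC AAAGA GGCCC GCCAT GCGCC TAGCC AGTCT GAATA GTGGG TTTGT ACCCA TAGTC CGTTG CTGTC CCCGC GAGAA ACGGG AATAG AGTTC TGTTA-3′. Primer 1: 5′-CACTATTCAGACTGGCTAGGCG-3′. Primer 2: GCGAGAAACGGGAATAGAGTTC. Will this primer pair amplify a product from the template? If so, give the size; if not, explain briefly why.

No product — the primers' 3' ends point away from each other.

Primer 1 (CACTATTCAGACTGGCTAGGCG) has reverse complement CGCCTAGCCAGTCTGAATAGTG, which matches the top strand at positions 42–63; primer 1 anneals to the top strand there with its 3' end pointing upstream toward position 42.
Primer 2 (GCGAGAAACGGGAATAGAGTTC) matches the top strand directly at positions 94–115; it anneals to the bottom strand with its 3' end pointing downstream toward position 115.
The 3' ends diverge (primer 1 extends toward position 1, primer 2 toward position 120), so the primers never converge on a shared product.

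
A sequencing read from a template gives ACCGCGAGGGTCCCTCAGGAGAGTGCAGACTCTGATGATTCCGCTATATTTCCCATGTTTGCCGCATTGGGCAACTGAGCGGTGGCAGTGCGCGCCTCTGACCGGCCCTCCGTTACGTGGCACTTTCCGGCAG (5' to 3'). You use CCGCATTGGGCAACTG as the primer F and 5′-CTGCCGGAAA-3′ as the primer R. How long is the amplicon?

72 bp

Scanning the template, CCGCATTGGGCAACTG occurs at positions 62–77; this primer anneals to the bottom strand there with its 3' end pointing downstream.
Reverse complement of the reverse primer: TTTCCGGCAG. This occurs on the top strand at positions 124–133.
Product length = (reverse-primer end) − (forward-primer start) + 1 = 133 − 62 + 1 = 72 bp.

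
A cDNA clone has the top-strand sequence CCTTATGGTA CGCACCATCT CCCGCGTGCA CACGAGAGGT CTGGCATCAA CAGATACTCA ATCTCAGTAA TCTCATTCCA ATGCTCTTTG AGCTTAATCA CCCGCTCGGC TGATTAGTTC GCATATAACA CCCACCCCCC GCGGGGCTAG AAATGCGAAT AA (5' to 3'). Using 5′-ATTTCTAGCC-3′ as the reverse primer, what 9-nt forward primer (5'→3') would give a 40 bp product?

5'-TAGTTCGCA-3'

The reverse primer's reverse complement GGCTAGAAAT matches the template at positions 145–154, so the product ends at position 154.
A 40 bp product then starts at position 154 − 40 + 1 = 115.
The forward primer is identical to the top strand there: TAGTTCGCA.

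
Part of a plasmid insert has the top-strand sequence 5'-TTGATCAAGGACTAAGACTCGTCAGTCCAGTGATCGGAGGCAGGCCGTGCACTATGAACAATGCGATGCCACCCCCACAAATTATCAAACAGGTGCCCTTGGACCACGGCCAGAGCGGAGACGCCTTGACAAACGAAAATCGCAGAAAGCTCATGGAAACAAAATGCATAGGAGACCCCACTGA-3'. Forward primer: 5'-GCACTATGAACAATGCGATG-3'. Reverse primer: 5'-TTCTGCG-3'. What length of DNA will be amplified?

The forward primer matches the template at positions 49–68.
The reverse primer's reverse complement is CGCAGAA, which matches the template at positions 141–147.
Product length = (reverse-primer end) − (forward-primer start) + 1 = 147 − 49 + 1 = 99 bp.

99 bp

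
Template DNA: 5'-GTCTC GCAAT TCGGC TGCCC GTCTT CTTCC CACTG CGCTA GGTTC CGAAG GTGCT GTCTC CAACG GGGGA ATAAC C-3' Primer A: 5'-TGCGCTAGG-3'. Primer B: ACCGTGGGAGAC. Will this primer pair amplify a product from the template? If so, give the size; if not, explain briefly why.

No product — primer B has no binding site in the template.

Primer B (ACCGTGGGAGAC) does not match the top strand, and its reverse complement GTCTCCCACGGT does not match either.
With no annealing site for primer B, no amplification occurs.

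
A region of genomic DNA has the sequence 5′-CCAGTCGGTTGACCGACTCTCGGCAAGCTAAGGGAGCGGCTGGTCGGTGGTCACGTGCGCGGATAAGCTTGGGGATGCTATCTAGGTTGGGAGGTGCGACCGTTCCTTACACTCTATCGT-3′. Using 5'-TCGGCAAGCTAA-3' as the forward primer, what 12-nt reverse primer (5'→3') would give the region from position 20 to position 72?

The product's 3' end on the top strand is position 72.
The reverse primer anneals to the top strand over positions 61–72, i.e. to GGATAAGCTTGG.
Its sequence written 5'→3' is the reverse complement: CCAAGCTTATCC.

5'-CCAAGCTTATCC-3'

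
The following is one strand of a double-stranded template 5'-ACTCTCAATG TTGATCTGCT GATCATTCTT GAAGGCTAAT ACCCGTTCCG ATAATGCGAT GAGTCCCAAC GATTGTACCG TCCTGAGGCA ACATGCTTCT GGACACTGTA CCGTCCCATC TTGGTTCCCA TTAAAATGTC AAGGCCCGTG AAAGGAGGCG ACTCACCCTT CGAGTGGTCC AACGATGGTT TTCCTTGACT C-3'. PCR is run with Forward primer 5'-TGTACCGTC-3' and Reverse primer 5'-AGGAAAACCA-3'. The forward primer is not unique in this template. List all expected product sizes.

122 bp, 89 bp

The forward primer TGTACCGTC matches the top strand at positions 74–82, 107–115.
The reverse primer's reverse complement is TGGTTTTCCT, matching at positions 186–195.
Each forward site pairs with the reverse site to give a product ending at position 195: sizes 122, 89 bp.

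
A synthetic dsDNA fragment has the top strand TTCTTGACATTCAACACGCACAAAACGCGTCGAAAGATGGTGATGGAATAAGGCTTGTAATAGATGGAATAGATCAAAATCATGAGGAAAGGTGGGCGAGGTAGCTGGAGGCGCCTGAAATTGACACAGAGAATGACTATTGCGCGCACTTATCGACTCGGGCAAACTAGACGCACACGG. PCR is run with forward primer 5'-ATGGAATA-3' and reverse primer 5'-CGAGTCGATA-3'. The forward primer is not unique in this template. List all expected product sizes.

The forward primer ATGGAATA matches the top strand at positions 43–50, 64–71.
The reverse primer's reverse complement is TATCGACTCG, matching at positions 151–160.
Each forward site pairs with the reverse site to give a product ending at position 160: sizes 118, 97 bp.

118 bp, 97 bp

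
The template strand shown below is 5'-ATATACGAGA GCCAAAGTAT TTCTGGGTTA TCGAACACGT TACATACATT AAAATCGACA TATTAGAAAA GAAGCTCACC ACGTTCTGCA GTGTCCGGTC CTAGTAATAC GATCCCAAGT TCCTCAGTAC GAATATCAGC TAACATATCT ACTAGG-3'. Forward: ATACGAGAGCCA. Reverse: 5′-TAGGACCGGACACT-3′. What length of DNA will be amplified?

101 bp

Forward primer ATACGAGAGCCA is found on the top strand at positions 3–14.
Taking the reverse complement of TAGGACCGGACACT gives AGTGTCCGGTCCTA, found at positions 90–103 on the template; the primer anneals here to the top strand with its 3' end pointing upstream.
The product runs from position 3 to position 103, so its length is 103 − 3 + 1 = 101 bp.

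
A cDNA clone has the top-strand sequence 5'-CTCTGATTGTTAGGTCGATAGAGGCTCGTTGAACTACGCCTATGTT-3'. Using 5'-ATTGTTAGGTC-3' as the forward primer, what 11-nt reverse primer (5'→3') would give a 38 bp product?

The forward primer binds at positions 6–16, so a 38 bp product ends at position 6 + 38 − 1 = 43.
The reverse primer anneals to the top strand over positions 33–43, i.e. to ACTACGCCTAT.
Its sequence written 5'→3' is the reverse complement: ATAGGCGTAGT.

5'-ATAGGCGTAGT-3'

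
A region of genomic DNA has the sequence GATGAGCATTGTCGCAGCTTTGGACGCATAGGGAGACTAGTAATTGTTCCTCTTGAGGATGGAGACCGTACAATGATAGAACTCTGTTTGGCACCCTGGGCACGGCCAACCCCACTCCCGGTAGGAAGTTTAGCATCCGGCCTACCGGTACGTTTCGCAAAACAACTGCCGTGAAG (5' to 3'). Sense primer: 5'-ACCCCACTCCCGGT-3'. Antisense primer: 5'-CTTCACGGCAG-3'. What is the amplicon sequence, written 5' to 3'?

5'-ACCCCACTCCCGGTAGGAAGTTTAGCATCCGGCCTACCGGTACGTTTCGCAAAACAACTGCCGTGAAG-3'

Forward primer ACCCCACTCCCGGT is found on the top strand at positions 109–122.
Taking the reverse complement of CTTCACGGCAG gives CTGCCGTGAAG, found at positions 166–176 on the template; the primer anneals here to the top strand with its 3' end pointing upstream.
The product is the template from position 109 through 176 (68 bp).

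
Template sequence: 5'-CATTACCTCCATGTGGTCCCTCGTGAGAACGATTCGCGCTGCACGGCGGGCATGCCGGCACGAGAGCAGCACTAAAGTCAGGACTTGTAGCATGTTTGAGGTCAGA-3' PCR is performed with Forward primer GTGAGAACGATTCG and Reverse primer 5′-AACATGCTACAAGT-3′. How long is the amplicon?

The forward primer matches the template at positions 23–36.
Reverse complement of the reverse primer: ACTTGTAGCATGTT. This occurs on the top strand at positions 83–96.
Product length = (reverse-primer end) − (forward-primer start) + 1 = 96 − 23 + 1 = 74 bp.

74 bp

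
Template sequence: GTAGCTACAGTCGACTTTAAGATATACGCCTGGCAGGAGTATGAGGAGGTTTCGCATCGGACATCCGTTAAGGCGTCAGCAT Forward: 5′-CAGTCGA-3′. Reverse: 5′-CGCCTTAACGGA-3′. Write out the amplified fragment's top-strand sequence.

5'-CAGTCGACTTTAAGATATACGCCTGGCAGGAGTATGAGGAGGTTTCGCATCGGACATCCGTTAAGGCG-3'

Forward primer CAGTCGA is found on the top strand at positions 8–14.
The reverse primer's reverse complement is TCCGTTAAGGCG, which matches the template at positions 64–75.
The product is the template from position 8 through 75 (68 bp).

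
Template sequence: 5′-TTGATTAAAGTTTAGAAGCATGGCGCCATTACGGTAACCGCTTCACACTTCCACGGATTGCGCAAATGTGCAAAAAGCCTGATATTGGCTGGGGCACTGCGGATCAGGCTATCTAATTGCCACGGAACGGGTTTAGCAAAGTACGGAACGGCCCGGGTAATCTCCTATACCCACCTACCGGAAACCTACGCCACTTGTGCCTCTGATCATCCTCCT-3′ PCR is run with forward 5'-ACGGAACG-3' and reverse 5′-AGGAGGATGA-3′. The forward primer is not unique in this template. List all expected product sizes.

95 bp, 74 bp

The forward primer ACGGAACG matches the top strand at positions 122–129, 143–150.
The reverse primer's reverse complement is TCATCCTCCT, matching at positions 207–216.
Each forward site pairs with the reverse site to give a product ending at position 216: sizes 95, 74 bp.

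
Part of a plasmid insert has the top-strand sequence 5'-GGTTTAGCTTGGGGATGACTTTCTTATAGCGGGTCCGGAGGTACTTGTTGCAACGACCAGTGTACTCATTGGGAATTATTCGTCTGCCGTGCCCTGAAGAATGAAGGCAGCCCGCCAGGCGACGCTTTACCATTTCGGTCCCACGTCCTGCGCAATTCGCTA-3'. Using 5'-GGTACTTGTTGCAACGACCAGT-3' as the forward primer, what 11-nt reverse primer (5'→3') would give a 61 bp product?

5'-TCTTCAGGGCA-3'

The forward primer binds at positions 40–61, so a 61 bp product ends at position 40 + 61 − 1 = 100.
The reverse primer anneals to the top strand over positions 90–100, i.e. to TGCCCTGAAGA.
Its sequence written 5'→3' is the reverse complement: TCTTCAGGGCA.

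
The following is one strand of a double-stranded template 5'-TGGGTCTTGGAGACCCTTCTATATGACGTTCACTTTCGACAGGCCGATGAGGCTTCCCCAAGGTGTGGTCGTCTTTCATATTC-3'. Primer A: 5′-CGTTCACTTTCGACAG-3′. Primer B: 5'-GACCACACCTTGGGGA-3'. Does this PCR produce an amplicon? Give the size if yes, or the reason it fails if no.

Primer A (CGTTCACTTTCGACAG) matches the top strand at positions 27–42; it acts as a forward primer.
Primer B's reverse complement is TCCCCAAGGTGTGGTC, matching the top strand at positions 55–70; it acts as a reverse primer.
The 3' ends face each other across positions 27–70, giving a 44 bp product.

Yes — a 44 bp product.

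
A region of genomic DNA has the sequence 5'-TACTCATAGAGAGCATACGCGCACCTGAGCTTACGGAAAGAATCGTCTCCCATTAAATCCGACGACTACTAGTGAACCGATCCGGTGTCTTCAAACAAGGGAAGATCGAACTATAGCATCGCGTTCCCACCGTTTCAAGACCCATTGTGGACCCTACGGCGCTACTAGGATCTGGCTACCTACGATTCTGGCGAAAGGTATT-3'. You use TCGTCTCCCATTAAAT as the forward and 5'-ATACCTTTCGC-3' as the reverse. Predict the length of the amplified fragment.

159 bp

Forward primer TCGTCTCCCATTAAAT is found on the top strand at positions 43–58.
Reverse complement of the reverse primer: GCGAAAGGTAT. This occurs on the top strand at positions 191–201.
Product length = (reverse-primer end) − (forward-primer start) + 1 = 201 − 43 + 1 = 159 bp.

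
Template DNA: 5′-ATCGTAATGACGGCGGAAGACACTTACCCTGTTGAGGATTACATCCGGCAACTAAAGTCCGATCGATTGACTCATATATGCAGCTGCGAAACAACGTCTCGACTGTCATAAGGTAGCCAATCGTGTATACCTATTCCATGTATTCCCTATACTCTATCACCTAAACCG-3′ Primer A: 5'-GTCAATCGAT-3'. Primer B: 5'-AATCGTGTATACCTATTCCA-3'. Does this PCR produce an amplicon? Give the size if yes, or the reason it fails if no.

No product — the primers' 3' ends point away from each other.

Primer A (GTCAATCGAT) has reverse complement ATCGATTGAC, which matches the top strand at positions 62–71; primer A anneals to the top strand there with its 3' end pointing upstream toward position 62.
Primer B (AATCGTGTATACCTATTCCA) matches the top strand directly at positions 119–138; it anneals to the bottom strand with its 3' end pointing downstream toward position 138.
The 3' ends diverge (primer A extends toward position 1, primer B toward position 168), so the primers never converge on a shared product.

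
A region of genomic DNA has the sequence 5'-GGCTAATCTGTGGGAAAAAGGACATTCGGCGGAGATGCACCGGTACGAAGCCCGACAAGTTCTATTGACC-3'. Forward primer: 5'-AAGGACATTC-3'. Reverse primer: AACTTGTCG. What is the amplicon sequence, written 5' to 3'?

Forward primer AAGGACATTC is found on the top strand at positions 18–27.
The reverse primer's reverse complement is CGACAAGTT, which matches the template at positions 53–61.
The product is the template from position 18 through 61 (44 bp).

5'-AAGGACATTCGGCGGAGATGCACCGGTACGAAGCCCGACAAGTT-3'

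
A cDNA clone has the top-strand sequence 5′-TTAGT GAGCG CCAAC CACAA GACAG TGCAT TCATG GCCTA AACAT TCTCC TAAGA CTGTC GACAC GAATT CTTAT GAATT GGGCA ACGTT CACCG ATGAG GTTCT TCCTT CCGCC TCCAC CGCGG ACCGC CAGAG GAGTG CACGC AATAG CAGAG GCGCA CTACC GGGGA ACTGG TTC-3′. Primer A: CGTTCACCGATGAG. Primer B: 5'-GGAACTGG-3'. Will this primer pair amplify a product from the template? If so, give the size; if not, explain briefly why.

Primer A (CGTTCACCGATGAG) matches the top strand at positions 87–100 (3' end points downstream).
Primer B (GGAACTGG) also matches the top strand directly, at positions 168–175 — its reverse complement CCAGTTCC is not present.
Both primers anneal to the bottom strand with 3' ends pointing the same way, so neither can prime synthesis back toward the other.

No product — both primers anneal to the same strand and extend in the same direction.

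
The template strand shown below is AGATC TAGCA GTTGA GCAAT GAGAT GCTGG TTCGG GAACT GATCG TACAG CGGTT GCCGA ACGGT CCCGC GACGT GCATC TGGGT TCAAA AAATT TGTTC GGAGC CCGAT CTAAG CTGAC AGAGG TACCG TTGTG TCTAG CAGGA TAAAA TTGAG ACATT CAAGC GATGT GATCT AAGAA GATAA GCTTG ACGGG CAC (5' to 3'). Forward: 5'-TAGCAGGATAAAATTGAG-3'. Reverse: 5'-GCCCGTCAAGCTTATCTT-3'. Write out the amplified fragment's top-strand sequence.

Scanning the template, TAGCAGGATAAAATTGAG occurs at positions 138–155; this primer anneals to the bottom strand there with its 3' end pointing downstream.
The reverse primer's reverse complement is AAGATAAGCTTGACGGGC, which matches the template at positions 179–196.
The product is the template from position 138 through 196 (59 bp).

5'-TAGCAGGATAAAATTGAGACATTCAAGCGATGTGATCTAAGAAGATAAGCTTGACGGGC-3'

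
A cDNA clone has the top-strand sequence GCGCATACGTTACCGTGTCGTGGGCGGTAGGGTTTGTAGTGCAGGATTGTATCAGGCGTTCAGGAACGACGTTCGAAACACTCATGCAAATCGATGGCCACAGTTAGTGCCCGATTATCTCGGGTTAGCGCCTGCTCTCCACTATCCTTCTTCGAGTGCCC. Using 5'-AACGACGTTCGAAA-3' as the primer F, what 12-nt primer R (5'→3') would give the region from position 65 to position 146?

The product's 3' end on the top strand is position 146.
The reverse primer anneals to the top strand over positions 135–146, i.e. to CTCTCCACTATC.
Its sequence written 5'→3' is the reverse complement: GATAGTGGAGAG.

5'-GATAGTGGAGAG-3'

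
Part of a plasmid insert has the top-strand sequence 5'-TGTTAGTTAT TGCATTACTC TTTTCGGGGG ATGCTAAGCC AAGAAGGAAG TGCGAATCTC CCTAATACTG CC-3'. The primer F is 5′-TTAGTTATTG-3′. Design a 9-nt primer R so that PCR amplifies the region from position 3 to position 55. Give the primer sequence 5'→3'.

The product's 3' end on the top strand is position 55.
The reverse primer anneals to the top strand over positions 47–55, i.e. to GAAGTGCGA.
Its sequence written 5'→3' is the reverse complement: TCGCACTTC.

5'-TCGCACTTC-3'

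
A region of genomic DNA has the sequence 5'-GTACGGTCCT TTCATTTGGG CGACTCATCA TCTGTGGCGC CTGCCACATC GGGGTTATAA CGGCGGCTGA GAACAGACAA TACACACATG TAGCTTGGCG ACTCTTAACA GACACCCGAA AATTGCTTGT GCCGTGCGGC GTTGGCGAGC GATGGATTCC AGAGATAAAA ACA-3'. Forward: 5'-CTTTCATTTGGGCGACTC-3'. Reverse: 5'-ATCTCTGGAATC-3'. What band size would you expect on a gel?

Scanning the template, CTTTCATTTGGGCGACTC occurs at positions 9–26; this primer anneals to the bottom strand there with its 3' end pointing downstream.
Reverse complement of the reverse primer: GATTCCAGAGAT. This occurs on the top strand at positions 155–166.
Product length = (reverse-primer end) − (forward-primer start) + 1 = 166 − 9 + 1 = 158 bp.

158 bp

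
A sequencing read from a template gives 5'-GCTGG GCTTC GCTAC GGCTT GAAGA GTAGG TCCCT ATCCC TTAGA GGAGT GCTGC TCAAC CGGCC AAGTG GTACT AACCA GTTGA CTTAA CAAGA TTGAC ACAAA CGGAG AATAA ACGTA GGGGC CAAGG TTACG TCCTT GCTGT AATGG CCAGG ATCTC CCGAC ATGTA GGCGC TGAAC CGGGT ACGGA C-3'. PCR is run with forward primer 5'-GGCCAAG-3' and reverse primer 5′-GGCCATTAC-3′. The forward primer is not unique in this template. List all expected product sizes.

91 bp, 30 bp

The forward primer GGCCAAG matches the top strand at positions 62–68, 123–129.
The reverse primer's reverse complement is GTAATGGCC, matching at positions 144–152.
Each forward site pairs with the reverse site to give a product ending at position 152: sizes 91, 30 bp.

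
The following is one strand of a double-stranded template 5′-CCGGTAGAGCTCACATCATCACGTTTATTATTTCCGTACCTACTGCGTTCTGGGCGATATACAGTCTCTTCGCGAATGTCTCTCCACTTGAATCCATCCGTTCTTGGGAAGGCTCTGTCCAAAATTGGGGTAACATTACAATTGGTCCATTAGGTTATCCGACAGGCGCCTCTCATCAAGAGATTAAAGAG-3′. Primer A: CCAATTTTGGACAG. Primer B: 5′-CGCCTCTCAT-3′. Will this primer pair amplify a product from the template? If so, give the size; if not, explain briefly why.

Primer A (CCAATTTTGGACAG) has reverse complement CTGTCCAAAATTGG, which matches the top strand at positions 115–128; primer A anneals to the top strand there with its 3' end pointing upstream toward position 115.
Primer B (CGCCTCTCAT) matches the top strand directly at positions 167–176; it anneals to the bottom strand with its 3' end pointing downstream toward position 176.
The 3' ends diverge (primer A extends toward position 1, primer B toward position 191), so the primers never converge on a shared product.

No product — the primers' 3' ends point away from each other.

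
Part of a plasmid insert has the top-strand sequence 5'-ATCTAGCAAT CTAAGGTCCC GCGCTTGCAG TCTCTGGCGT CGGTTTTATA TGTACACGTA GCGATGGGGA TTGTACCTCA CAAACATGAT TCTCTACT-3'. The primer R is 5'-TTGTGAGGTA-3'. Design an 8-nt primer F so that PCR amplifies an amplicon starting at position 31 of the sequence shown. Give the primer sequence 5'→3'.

5'-TCTCTGGC-3'

The reverse primer's reverse complement TACCTCACAA matches the template at positions 74–83; the product starts at position 31.
The forward primer is identical to the top strand over positions 31–38: TCTCTGGC.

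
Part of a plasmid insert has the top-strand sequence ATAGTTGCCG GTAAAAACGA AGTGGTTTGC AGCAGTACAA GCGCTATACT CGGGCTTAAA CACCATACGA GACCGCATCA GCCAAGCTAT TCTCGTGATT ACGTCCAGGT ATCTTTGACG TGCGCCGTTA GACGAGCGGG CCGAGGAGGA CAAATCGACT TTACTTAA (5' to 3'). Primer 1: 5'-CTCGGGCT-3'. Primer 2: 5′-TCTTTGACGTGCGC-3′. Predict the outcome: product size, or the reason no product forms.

No product — both primers anneal to the same strand and extend in the same direction.

Primer 1 (CTCGGGCT) matches the top strand at positions 49–56 (3' end points downstream).
Primer 2 (TCTTTGACGTGCGC) also matches the top strand directly, at positions 112–125 — its reverse complement GCGCACGTCAAAGA is not present.
Both primers anneal to the bottom strand with 3' ends pointing the same way, so neither can prime synthesis back toward the other.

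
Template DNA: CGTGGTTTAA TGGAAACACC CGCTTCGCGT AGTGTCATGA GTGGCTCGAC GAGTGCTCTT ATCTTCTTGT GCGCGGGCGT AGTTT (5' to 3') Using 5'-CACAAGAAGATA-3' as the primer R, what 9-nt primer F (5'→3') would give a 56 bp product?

5'-ACACCCGCT-3'

The reverse primer's reverse complement TATCTTCTTGTG matches the template at positions 60–71, so the product ends at position 71.
A 56 bp product then starts at position 71 − 56 + 1 = 16.
The forward primer is identical to the top strand there: ACACCCGCT.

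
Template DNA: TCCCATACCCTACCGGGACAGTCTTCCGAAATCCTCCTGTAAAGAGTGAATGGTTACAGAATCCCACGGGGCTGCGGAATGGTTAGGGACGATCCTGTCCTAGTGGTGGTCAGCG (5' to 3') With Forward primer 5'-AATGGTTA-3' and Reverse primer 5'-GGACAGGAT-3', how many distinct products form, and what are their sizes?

Two products: 52 bp, 23 bp

The forward primer AATGGTTA matches the top strand at positions 49–56, 78–85.
The reverse primer's reverse complement is ATCCTGTCC, matching at positions 92–100.
Each forward site pairs with the reverse site to give a product ending at position 100: sizes 52, 23 bp.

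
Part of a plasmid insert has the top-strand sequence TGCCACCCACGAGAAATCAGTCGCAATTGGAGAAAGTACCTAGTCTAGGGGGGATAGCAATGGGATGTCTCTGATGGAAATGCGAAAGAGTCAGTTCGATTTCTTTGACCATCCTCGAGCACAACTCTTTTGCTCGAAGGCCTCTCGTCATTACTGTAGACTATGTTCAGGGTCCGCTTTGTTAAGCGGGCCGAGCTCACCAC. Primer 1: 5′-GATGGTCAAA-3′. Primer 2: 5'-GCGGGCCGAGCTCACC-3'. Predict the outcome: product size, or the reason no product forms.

Primer 1 (GATGGTCAAA) has reverse complement TTTGACCATC, which matches the top strand at positions 104–113; primer 1 anneals to the top strand there with its 3' end pointing upstream toward position 104.
Primer 2 (GCGGGCCGAGCTCACC) matches the top strand directly at positions 186–201; it anneals to the bottom strand with its 3' end pointing downstream toward position 201.
The 3' ends diverge (primer 1 extends toward position 1, primer 2 toward position 203), so the primers never converge on a shared product.

No product — the primers' 3' ends point away from each other.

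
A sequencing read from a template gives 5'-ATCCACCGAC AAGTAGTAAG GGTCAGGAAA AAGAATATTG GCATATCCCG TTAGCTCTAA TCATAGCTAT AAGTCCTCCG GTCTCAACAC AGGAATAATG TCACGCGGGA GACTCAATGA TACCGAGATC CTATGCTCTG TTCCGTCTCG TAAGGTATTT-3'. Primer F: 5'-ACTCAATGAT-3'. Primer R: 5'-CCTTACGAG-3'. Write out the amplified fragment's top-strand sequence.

5'-ACTCAATGATACCGAGATCCTATGCTCTGTTCCGTCTCGTAAGG-3'

Forward primer ACTCAATGAT is found on the top strand at positions 112–121.
The reverse primer's reverse complement is CTCGTAAGG, which matches the template at positions 147–155.
The product is the template from position 112 through 155 (44 bp).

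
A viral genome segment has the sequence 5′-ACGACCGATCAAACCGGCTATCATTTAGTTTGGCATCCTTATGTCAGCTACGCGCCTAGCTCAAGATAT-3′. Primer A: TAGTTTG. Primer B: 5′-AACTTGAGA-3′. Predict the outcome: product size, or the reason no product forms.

No product — primer B has no binding site in the template.

Primer B (AACTTGAGA) does not match the top strand, and its reverse complement TCTCAAGTT does not match either.
With no annealing site for primer B, no amplification occurs.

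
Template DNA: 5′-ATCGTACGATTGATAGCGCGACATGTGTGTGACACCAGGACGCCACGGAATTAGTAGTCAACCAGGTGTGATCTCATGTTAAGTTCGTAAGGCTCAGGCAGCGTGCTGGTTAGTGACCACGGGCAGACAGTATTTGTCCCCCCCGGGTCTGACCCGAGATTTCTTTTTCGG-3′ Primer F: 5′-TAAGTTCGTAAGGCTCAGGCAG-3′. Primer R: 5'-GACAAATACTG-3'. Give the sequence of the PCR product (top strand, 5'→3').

Scanning the template, TAAGTTCGTAAGGCTCAGGCAG occurs at positions 80–101; this primer anneals to the bottom strand there with its 3' end pointing downstream.
Reverse complement of the reverse primer: CAGTATTTGTC. This occurs on the top strand at positions 128–138.
The product is the template from position 80 through 138 (59 bp).

5'-TAAGTTCGTAAGGCTCAGGCAGCGTGCTGGTTAGTGACCACGGGCAGACAGTATTTGTC-3'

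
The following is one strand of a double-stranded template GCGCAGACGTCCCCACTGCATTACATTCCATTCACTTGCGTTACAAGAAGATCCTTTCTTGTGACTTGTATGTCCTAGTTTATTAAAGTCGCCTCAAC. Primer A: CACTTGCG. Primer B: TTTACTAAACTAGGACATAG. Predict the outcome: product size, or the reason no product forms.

Primer B (TTTACTAAACTAGGACATAG) does not match the top strand, and its reverse complement CTATGTCCTAGTTTAGTAAA does not match either.
With no annealing site for primer B, no amplification occurs.

No product — primer B has no binding site in the template.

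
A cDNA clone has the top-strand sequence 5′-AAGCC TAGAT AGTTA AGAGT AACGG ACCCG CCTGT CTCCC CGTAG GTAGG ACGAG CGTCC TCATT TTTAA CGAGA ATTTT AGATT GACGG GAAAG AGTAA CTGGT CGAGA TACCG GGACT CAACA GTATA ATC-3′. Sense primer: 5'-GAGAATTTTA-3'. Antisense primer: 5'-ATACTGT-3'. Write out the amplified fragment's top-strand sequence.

Forward primer GAGAATTTTA is found on the top strand at positions 72–81.
The reverse primer's reverse complement is ACAGTAT, which matches the template at positions 123–129.
The product is the template from position 72 through 129 (58 bp).

5'-GAGAATTTTAGATTGACGGGAAAGAGTAACTGGTCGAGATACCGGGACTCAACAGTAT-3'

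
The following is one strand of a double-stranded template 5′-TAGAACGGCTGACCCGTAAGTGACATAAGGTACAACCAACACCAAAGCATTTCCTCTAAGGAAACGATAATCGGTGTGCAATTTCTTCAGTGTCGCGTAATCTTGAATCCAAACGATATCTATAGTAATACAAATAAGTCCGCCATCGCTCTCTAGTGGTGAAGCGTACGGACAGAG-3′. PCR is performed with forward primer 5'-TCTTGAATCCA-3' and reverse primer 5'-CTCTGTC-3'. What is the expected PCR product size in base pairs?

77 bp

Scanning the template, TCTTGAATCCA occurs at positions 101–111; this primer anneals to the bottom strand there with its 3' end pointing downstream.
Reverse complement of the reverse primer: GACAGAG. This occurs on the top strand at positions 171–177.
Product length = (reverse-primer end) − (forward-primer start) + 1 = 177 − 101 + 1 = 77 bp.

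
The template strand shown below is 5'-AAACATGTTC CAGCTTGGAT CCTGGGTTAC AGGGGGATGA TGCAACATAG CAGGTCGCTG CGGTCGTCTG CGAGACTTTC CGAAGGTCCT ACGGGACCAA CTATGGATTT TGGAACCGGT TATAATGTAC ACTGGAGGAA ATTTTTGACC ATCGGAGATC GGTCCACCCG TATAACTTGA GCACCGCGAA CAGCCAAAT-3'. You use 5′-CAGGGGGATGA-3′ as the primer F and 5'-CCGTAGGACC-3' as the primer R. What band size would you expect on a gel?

The forward primer matches the template at positions 30–40.
The reverse primer's reverse complement is GGTCCTACGG, which matches the template at positions 85–94.
Amplicon spans positions 30–94: 65 bp.

65 bp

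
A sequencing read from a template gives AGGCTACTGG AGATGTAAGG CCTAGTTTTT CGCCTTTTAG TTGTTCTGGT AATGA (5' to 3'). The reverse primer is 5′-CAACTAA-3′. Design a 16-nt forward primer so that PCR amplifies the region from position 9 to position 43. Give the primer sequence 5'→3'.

The reverse primer's reverse complement TTAGTTG matches the template at positions 37–43; the product starts at position 9.
The forward primer is identical to the top strand over positions 9–24: GGAGATGTAAGGCCTA.

5'-GGAGATGTAAGGCCTA-3'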